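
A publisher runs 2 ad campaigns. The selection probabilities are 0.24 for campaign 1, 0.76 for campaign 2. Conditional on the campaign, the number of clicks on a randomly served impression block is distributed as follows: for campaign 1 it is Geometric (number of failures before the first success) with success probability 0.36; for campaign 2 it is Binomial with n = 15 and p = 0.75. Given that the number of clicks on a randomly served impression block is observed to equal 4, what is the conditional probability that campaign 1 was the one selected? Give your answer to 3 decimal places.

0.995

Likelihoods P(X=4 | ·): 1: 0.060398; 2: 0.000102972.
Posterior ∝ prior × likelihood. Numerator for 1: 0.24·0.060398 = 0.0144955.
Normalizing constant: 0.24·0.060398 + 0.76·0.000102972 = 0.0145738.
P(1 | observation) = 0.0144955 / 0.0145738 = 0.99463.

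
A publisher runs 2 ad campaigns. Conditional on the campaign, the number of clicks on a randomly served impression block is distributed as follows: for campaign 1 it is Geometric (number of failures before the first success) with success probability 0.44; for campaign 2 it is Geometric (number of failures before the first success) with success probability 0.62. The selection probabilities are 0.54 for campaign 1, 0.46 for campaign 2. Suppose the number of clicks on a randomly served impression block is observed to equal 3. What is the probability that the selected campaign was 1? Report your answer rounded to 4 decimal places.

Likelihoods P(X=3 | ·): 1: 0.077271; 2: 0.0340206.
Posterior ∝ prior × likelihood. Numerator for 1: 0.54·0.077271 = 0.0417264.
Normalizing constant: 0.54·0.077271 + 0.46·0.0340206 = 0.0573759.
P(1 | observation) = 0.0417264 / 0.0573759 = 0.727246.

0.7272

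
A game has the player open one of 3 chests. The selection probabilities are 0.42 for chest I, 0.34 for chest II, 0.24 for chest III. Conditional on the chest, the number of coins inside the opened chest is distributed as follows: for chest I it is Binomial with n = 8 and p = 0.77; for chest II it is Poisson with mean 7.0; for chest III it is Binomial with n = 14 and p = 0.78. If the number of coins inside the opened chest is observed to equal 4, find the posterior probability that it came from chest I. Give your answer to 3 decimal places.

0.482

Likelihoods P(X=4 | ·): I: 0.0688608; II: 0.0912262; III: 9.841e-05.
Posterior ∝ prior × likelihood. Numerator for I: 0.42·0.0688608 = 0.0289216.
Normalizing constant: 0.42·0.0688608 + 0.34·0.0912262 + 0.24·9.841e-05 = 0.0599621.
P(I | observation) = 0.0289216 / 0.0599621 = 0.482331.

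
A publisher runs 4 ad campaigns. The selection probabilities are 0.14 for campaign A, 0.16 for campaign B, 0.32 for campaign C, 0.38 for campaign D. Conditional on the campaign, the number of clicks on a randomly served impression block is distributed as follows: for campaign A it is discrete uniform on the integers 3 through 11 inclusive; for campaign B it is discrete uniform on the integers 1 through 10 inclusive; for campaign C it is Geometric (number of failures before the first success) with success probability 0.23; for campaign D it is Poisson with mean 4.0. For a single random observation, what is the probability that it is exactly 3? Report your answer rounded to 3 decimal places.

0.139

Conditional on each campaign, P(X = 3): A: 0.111111; B: 0.1; C: 0.105003; D: 0.195367.
By total probability, P(X = 3) = 0.14·0.111111 + 0.16·0.1 + 0.32·0.105003 + 0.38·0.195367 = 0.139396.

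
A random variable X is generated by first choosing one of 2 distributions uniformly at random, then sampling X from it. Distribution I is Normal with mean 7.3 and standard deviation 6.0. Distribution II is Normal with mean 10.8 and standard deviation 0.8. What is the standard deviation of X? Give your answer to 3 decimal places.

Per component, I: μ=7.3, E[X²]=89.29; II: μ=10.8, E[X²]=117.28.
E[X] = 0.5·7.3 + 0.5·10.8 = 9.05.
E[X²] = 0.5·89.29 + 0.5·117.28 = 103.285.
Var(X) = E[X²] − (E[X])² = 103.285 − 81.9025 = 21.3825.
SD(X) = √21.3825 = 4.62412.

4.624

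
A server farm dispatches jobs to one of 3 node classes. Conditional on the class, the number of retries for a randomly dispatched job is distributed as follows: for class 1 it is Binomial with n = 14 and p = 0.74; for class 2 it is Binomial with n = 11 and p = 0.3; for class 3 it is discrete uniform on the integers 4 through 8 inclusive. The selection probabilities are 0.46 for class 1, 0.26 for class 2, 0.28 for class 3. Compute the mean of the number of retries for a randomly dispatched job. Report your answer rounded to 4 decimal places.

Component means — 1: 10.36; 2: 3.3; 3: 6.
E[X] = 0.46·10.36 + 0.26·3.3 + 0.28·6 = 7.3036.

7.3036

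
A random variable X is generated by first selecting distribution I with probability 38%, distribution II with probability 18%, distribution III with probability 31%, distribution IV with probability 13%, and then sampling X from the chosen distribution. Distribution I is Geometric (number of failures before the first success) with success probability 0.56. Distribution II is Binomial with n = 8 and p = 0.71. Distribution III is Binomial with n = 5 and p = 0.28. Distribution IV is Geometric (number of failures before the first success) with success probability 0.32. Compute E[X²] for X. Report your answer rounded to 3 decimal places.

For each component E[X²] = Var + (mean)², giving I: 2.02041; II: 33.9096; III: 2.968; IV: 11.1562.
Overall E[X²] = 0.38·2.02041 + 0.18·33.9096 + 0.31·2.968 + 0.13·11.1562 = 9.24188.

9.242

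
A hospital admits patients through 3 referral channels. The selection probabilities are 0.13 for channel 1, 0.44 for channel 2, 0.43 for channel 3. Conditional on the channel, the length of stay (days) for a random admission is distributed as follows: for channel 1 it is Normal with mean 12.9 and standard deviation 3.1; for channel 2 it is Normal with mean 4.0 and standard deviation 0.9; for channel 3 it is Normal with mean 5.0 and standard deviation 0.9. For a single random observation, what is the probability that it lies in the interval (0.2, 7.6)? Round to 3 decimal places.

Conditional on each channel, P(0.2 < X < 7.6): 1: 0.0436418; 2: 0.999956; 3: 0.998067.
By total probability, P(0.2 < X < 7.6) = 0.13·0.0436418 + 0.44·0.999956 + 0.43·0.998067 = 0.874823.

0.875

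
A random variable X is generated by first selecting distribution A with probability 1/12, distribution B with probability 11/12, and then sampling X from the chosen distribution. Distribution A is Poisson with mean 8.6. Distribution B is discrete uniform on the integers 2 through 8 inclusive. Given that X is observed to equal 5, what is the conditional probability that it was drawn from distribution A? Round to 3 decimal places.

Likelihoods P(X=5 | ·): A: 0.0721736; B: 0.142857.
Posterior ∝ prior × likelihood. Numerator for A: 0.0833333·0.0721736 = 0.00601447.
Normalizing constant: 0.0833333·0.0721736 + 0.916667·0.142857 = 0.136967.
P(A | observation) = 0.00601447 / 0.136967 = 0.0439119.

0.044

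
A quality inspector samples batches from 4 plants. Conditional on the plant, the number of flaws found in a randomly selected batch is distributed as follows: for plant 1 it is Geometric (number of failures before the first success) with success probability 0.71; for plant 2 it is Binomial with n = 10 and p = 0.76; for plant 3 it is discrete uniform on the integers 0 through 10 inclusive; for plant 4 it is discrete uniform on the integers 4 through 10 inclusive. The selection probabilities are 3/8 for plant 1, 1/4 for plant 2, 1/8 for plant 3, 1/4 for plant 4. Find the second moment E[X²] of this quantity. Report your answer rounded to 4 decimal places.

For each component E[X²] = Var + (mean)², giving 1: 0.742115; 2: 59.584; 3: 35; 4: 53.
Overall E[X²] = 0.375·0.742115 + 0.25·59.584 + 0.125·35 + 0.25·53 = 32.7993.

32.7993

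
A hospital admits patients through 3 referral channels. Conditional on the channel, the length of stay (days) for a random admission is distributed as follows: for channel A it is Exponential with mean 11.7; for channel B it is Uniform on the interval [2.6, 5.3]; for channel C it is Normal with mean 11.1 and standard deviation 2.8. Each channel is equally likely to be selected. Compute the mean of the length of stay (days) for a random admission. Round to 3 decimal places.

Component means — A: 11.7; B: 3.95; C: 11.1.
E[X] = 0.333333·11.7 + 0.333333·3.95 + 0.333333·11.1 = 8.91667.

8.917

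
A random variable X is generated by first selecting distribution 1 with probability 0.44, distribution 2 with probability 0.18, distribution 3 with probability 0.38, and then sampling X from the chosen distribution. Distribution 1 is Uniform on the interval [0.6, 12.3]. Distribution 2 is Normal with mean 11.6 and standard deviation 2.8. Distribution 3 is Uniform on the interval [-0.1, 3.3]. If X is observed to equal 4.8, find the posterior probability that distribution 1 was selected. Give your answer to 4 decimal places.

Likelihoods f(4.8 | ·): 1: 0.0854701; 2: 0.00746494; 3: 0.
Posterior ∝ prior × likelihood. Numerator for 1: 0.44·0.0854701 = 0.0376068.
Normalizing constant: 0.44·0.0854701 + 0.18·0.00746494 + 0.38·0 = 0.0389505.
P(1 | observation) = 0.0376068 / 0.0389505 = 0.965503.

0.9655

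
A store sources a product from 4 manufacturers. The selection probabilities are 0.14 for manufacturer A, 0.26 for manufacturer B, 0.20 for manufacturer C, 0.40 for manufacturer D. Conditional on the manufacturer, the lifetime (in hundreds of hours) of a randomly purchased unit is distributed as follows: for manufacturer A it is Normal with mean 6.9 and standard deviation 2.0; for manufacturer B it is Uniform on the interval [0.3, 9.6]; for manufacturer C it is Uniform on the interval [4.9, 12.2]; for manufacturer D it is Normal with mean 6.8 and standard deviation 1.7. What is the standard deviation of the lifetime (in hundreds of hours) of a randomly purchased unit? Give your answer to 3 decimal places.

2.443

Per component, A: μ=6.9, E[X²]=51.61; B: μ=4.95, E[X²]=31.71; C: μ=8.55, E[X²]=77.5433; D: μ=6.8, E[X²]=49.13.
E[X] = 0.14·6.9 + 0.26·4.95 + 0.2·8.55 + 0.4·6.8 = 6.683.
E[X²] = 0.14·51.61 + 0.26·31.71 + 0.2·77.5433 + 0.4·49.13 = 50.6307.
Var(X) = E[X²] − (E[X])² = 50.6307 − 44.6625 = 5.96818.
SD(X) = √5.96818 = 2.44299.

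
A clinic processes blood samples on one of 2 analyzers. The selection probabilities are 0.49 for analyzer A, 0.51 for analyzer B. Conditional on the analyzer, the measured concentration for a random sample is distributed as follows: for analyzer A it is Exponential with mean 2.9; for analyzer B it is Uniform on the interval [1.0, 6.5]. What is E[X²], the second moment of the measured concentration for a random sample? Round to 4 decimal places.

For each component E[X²] = Var + (mean)², giving A: 16.82; B: 16.5833.
Overall E[X²] = 0.49·16.82 + 0.51·16.5833 = 16.6993.

16.6993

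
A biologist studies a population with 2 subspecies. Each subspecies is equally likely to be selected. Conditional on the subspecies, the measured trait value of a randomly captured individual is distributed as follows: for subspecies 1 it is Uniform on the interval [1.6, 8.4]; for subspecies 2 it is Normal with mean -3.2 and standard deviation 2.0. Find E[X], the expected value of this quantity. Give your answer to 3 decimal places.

0.900

Component means — 1: 5; 2: -3.2.
E[X] = 0.5·5 + 0.5·-3.2 = 0.9.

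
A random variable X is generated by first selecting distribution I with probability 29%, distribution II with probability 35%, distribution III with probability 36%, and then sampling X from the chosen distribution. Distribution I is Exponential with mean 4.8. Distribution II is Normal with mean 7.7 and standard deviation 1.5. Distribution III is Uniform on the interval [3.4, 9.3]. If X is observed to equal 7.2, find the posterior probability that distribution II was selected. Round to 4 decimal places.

0.5417

Likelihoods f(7.2 | ·): I: 0.0464855; II: 0.251589; III: 0.169492.
Posterior ∝ prior × likelihood. Numerator for II: 0.35·0.251589 = 0.0880561.
Normalizing constant: 0.29·0.0464855 + 0.35·0.251589 + 0.36·0.169492 = 0.162554.
P(II | observation) = 0.0880561 / 0.162554 = 0.541704.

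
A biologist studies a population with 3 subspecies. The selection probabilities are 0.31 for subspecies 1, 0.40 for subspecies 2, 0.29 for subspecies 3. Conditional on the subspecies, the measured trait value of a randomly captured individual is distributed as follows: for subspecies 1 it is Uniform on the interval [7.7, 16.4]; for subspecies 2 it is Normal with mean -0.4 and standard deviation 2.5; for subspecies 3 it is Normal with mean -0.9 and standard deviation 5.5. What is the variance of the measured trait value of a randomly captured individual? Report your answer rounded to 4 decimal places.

47.5536

Per component, 1: μ=12.05, E[X²]=151.51; 2: μ=-0.4, E[X²]=6.41; 3: μ=-0.9, E[X²]=31.06.
E[X] = 0.31·12.05 + 0.4·-0.4 + 0.29·-0.9 = 3.3145.
E[X²] = 0.31·151.51 + 0.4·6.41 + 0.29·31.06 = 58.5395.
Var(X) = E[X²] − (E[X])² = 58.5395 − 10.9859 = 47.5536.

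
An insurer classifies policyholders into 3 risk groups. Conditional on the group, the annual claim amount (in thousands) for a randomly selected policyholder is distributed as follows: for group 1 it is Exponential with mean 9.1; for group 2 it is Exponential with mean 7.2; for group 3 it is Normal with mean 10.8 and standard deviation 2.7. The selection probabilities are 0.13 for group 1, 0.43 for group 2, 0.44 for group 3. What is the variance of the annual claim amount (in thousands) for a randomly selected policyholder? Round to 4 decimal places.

39.0832

Per component, 1: μ=9.1, E[X²]=165.62; 2: μ=7.2, E[X²]=103.68; 3: μ=10.8, E[X²]=123.93.
E[X] = 0.13·9.1 + 0.43·7.2 + 0.44·10.8 = 9.031.
E[X²] = 0.13·165.62 + 0.43·103.68 + 0.44·123.93 = 120.642.
Var(X) = E[X²] − (E[X])² = 120.642 − 81.559 = 39.0832.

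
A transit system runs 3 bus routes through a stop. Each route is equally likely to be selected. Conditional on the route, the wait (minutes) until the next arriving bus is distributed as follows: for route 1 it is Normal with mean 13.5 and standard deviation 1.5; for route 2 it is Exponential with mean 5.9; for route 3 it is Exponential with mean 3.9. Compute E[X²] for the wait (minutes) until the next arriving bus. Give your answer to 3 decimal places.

94.847

For each component E[X²] = Var + (mean)², giving 1: 184.5; 2: 69.62; 3: 30.42.
Overall E[X²] = 0.333333·184.5 + 0.333333·69.62 + 0.333333·30.42 = 94.8467.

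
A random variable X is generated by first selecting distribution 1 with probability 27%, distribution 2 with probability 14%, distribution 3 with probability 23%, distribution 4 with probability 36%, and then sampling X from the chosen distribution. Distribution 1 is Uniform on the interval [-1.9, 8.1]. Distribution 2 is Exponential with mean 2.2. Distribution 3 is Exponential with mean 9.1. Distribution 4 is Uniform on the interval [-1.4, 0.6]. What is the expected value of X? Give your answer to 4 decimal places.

3.0940

Component means — 1: 3.1; 2: 2.2; 3: 9.1; 4: -0.4.
E[X] = 0.27·3.1 + 0.14·2.2 + 0.23·9.1 + 0.36·-0.4 = 3.094.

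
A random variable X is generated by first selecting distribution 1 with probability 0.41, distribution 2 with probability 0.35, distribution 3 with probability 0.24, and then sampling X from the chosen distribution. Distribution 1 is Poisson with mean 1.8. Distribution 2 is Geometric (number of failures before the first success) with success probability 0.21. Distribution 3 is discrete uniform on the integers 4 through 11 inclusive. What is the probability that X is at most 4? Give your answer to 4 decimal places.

0.6674

Conditional on each component, P(X ≤ 4): 1: 0.963593; 2: 0.692294; 3: 0.125.
By total probability, P(X ≤ 4) = 0.41·0.963593 + 0.35·0.692294 + 0.24·0.125 = 0.667376.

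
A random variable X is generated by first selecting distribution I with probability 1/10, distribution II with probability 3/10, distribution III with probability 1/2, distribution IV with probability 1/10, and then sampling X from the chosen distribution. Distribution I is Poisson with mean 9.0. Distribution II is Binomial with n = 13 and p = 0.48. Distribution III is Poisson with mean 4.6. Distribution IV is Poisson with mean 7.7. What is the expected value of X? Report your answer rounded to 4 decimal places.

Component means — I: 9; II: 6.24; III: 4.6; IV: 7.7.
E[X] = 0.1·9 + 0.3·6.24 + 0.5·4.6 + 0.1·7.7 = 5.842.

5.8420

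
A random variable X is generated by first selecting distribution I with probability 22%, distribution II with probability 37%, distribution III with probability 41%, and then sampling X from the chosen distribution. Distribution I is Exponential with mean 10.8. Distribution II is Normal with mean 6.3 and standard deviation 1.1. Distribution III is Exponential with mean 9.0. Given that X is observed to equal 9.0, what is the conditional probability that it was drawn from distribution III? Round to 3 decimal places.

0.520

Likelihoods f(9.0 | ·): I: 0.0402406; II: 0.0178341; III: 0.0408755.
Posterior ∝ prior × likelihood. Numerator for III: 0.41·0.0408755 = 0.016759.
Normalizing constant: 0.22·0.0402406 + 0.37·0.0178341 + 0.41·0.0408755 = 0.0322105.
P(III | observation) = 0.016759 / 0.0322105 = 0.520295.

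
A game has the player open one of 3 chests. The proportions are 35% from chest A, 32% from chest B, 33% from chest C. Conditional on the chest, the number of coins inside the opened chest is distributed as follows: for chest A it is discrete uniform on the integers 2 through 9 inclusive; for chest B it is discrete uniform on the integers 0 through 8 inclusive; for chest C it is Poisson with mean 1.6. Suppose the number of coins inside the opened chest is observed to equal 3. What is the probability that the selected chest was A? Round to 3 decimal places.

Likelihoods P(X=3 | ·): A: 0.125; B: 0.111111; C: 0.137828.
Posterior ∝ prior × likelihood. Numerator for A: 0.35·0.125 = 0.04375.
Normalizing constant: 0.35·0.125 + 0.32·0.111111 + 0.33·0.137828 = 0.124789.
P(A | observation) = 0.04375 / 0.124789 = 0.350592.

0.351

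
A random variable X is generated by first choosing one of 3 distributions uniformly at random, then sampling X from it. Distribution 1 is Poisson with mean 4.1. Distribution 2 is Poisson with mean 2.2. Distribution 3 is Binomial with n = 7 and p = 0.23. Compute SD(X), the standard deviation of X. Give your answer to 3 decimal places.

1.908

Per component, 1: μ=4.1, E[X²]=20.91; 2: μ=2.2, E[X²]=7.04; 3: μ=1.61, E[X²]=3.8318.
E[X] = 0.333333·4.1 + 0.333333·2.2 + 0.333333·1.61 = 2.63667.
E[X²] = 0.333333·20.91 + 0.333333·7.04 + 0.333333·3.8318 = 10.5939.
Var(X) = E[X²] − (E[X])² = 10.5939 − 6.95201 = 3.64192.
SD(X) = √3.64192 = 1.90838.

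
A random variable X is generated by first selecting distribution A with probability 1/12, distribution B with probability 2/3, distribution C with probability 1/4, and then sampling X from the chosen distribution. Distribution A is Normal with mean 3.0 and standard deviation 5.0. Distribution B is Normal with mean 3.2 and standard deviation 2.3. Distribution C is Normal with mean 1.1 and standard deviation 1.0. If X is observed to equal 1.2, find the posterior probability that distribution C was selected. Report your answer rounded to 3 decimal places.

0.537

Likelihoods f(1.2 | ·): A: 0.0747821; B: 0.118847; C: 0.396953.
Posterior ∝ prior × likelihood. Numerator for C: 0.25·0.396953 = 0.0992381.
Normalizing constant: 0.0833333·0.0747821 + 0.666667·0.118847 + 0.25·0.396953 = 0.184701.
P(C | observation) = 0.0992381 / 0.184701 = 0.53729.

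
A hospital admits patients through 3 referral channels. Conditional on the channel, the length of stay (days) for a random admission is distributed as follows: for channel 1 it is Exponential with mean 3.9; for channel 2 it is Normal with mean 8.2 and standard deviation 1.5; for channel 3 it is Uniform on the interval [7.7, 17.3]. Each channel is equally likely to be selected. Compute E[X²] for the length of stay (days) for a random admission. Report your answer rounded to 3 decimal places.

For each component E[X²] = Var + (mean)², giving 1: 30.42; 2: 69.49; 3: 163.93.
Overall E[X²] = 0.333333·30.42 + 0.333333·69.49 + 0.333333·163.93 = 87.9467.

87.947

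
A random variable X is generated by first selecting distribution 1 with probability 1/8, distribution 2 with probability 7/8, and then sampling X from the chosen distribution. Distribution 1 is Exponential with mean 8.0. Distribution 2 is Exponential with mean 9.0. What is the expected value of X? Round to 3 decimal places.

8.875

Component means — 1: 8; 2: 9.
E[X] = 0.125·8 + 0.875·9 = 8.875.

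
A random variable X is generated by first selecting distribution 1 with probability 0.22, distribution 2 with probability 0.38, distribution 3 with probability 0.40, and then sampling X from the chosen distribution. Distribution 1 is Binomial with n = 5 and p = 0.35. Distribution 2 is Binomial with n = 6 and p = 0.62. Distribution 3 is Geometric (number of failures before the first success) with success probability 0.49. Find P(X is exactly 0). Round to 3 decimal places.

Conditional on each component, P(X = 0): 1: 0.116029; 2: 0.00301094; 3: 0.49.
By total probability, P(X = 0) = 0.22·0.116029 + 0.38·0.00301094 + 0.4·0.49 = 0.222671.

0.223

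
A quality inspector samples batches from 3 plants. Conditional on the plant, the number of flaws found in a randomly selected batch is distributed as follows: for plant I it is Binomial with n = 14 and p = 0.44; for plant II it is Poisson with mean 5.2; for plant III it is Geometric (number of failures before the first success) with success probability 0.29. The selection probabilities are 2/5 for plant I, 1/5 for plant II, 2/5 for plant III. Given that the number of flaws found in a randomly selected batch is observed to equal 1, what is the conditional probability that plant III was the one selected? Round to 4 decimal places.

Likelihoods P(X=1 | ·): I: 0.00328114; II: 0.0286861; III: 0.2059.
Posterior ∝ prior × likelihood. Numerator for III: 0.4·0.2059 = 0.08236.
Normalizing constant: 0.4·0.00328114 + 0.2·0.0286861 + 0.4·0.2059 = 0.0894097.
P(III | observation) = 0.08236 / 0.0894097 = 0.921153.

0.9212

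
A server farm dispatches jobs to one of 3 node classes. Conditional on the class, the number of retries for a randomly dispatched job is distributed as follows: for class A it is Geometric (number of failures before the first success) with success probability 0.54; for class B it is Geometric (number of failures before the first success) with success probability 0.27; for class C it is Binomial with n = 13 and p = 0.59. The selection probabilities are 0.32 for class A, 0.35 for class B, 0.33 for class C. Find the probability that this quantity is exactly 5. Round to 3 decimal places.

0.047

Conditional on each class, P(X = 5): A: 0.011122; B: 0.0559729; C: 0.0734699.
By total probability, P(X = 5) = 0.32·0.011122 + 0.35·0.0559729 + 0.33·0.0734699 = 0.0473946.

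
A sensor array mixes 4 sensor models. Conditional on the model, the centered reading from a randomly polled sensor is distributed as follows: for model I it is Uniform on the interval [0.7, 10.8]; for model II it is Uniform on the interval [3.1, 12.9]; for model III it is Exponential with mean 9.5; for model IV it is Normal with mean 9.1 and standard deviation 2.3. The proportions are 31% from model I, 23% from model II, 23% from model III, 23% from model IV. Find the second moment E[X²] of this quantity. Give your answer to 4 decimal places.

91.2234

For each component E[X²] = Var + (mean)², giving I: 41.5633; II: 72.0033; III: 180.5; IV: 88.1.
Overall E[X²] = 0.31·41.5633 + 0.23·72.0033 + 0.23·180.5 + 0.23·88.1 = 91.2234.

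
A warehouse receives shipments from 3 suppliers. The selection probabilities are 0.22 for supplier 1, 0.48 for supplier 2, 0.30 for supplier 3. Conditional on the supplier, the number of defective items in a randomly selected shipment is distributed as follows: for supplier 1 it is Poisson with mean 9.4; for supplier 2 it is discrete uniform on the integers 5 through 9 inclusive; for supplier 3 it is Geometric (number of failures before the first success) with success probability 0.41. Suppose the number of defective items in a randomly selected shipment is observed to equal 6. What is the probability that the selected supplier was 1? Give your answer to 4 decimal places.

0.1470

Likelihoods P(X=6 | ·): 1: 0.0792623; 2: 0.2; 3: 0.017294.
Posterior ∝ prior × likelihood. Numerator for 1: 0.22·0.0792623 = 0.0174377.
Normalizing constant: 0.22·0.0792623 + 0.48·0.2 + 0.3·0.017294 = 0.118626.
P(1 | observation) = 0.0174377 / 0.118626 = 0.146997.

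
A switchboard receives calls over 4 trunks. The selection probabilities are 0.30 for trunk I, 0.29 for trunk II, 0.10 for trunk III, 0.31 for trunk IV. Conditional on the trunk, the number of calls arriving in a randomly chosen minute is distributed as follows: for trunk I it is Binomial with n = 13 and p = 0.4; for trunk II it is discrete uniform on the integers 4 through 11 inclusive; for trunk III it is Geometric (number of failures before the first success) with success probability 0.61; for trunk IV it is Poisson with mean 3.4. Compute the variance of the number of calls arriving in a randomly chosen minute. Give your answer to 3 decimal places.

Per component, I: μ=5.2, E[X²]=30.16; II: μ=7.5, E[X²]=61.5; III: μ=0.639344, E[X²]=1.45687; IV: μ=3.4, E[X²]=14.96.
E[X] = 0.3·5.2 + 0.29·7.5 + 0.1·0.639344 + 0.31·3.4 = 4.85293.
E[X²] = 0.3·30.16 + 0.29·61.5 + 0.1·1.45687 + 0.31·14.96 = 31.6663.
Var(X) = E[X²] − (E[X])² = 31.6663 − 23.551 = 8.11531.

8.115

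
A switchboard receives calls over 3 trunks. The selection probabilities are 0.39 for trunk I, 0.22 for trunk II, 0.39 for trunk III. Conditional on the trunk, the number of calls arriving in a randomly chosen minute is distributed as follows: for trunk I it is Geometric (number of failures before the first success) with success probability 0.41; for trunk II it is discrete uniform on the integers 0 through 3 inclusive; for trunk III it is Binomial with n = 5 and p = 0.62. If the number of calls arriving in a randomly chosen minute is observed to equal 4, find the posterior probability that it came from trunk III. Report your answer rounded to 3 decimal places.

Likelihoods P(X=4 | ·): I: 0.0496812; II: 0; III: 0.28075.
Posterior ∝ prior × likelihood. Numerator for III: 0.39·0.28075 = 0.109493.
Normalizing constant: 0.39·0.0496812 + 0.22·0 + 0.39·0.28075 = 0.128868.
P(III | observation) = 0.109493 / 0.128868 = 0.849648.

0.850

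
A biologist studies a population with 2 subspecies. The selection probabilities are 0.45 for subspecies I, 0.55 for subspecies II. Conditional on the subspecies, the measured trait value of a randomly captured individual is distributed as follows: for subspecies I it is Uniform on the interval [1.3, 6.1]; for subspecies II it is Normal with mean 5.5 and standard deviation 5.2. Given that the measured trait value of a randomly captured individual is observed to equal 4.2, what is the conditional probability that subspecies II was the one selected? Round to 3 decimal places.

0.304

Likelihoods f(4.2 | ·): I: 0.208333; II: 0.0743593.
Posterior ∝ prior × likelihood. Numerator for II: 0.55·0.0743593 = 0.0408976.
Normalizing constant: 0.45·0.208333 + 0.55·0.0743593 = 0.134648.
P(II | observation) = 0.0408976 / 0.134648 = 0.303738.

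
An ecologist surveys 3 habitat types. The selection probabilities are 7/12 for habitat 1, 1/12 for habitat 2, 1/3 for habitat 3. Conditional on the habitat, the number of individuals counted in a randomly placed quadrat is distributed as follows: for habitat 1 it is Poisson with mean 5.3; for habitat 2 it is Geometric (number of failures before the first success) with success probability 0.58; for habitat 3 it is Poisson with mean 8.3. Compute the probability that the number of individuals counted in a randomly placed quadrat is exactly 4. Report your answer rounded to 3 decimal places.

0.114

Conditional on each habitat, P(X = 4): 1: 0.164109; 2: 0.0180478; 3: 0.0491425.
By total probability, P(X = 4) = 0.583333·0.164109 + 0.0833333·0.0180478 + 0.333333·0.0491425 = 0.113615.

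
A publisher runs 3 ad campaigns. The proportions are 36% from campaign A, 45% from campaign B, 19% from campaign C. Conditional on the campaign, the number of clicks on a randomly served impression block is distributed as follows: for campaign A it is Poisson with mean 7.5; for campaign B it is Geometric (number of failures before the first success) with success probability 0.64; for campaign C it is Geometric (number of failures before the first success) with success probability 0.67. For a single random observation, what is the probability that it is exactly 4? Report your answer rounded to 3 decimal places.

Conditional on each campaign, P(X = 4): A: 0.0729164; B: 0.0107495; C: 0.00794567.
By total probability, P(X = 4) = 0.36·0.0729164 + 0.45·0.0107495 + 0.19·0.00794567 = 0.0325969.

0.033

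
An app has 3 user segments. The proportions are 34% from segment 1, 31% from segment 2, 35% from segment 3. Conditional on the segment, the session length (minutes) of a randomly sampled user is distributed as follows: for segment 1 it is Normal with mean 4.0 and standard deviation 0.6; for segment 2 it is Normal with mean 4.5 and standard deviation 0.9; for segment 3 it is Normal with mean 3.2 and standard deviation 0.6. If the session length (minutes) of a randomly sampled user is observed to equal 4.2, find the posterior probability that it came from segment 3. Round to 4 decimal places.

Likelihoods f(4.2 | ·): 1: 0.628972; 2: 0.419315; 3: 0.165795.
Posterior ∝ prior × likelihood. Numerator for 3: 0.35·0.165795 = 0.0580283.
Normalizing constant: 0.34·0.628972 + 0.31·0.419315 + 0.35·0.165795 = 0.401866.
P(3 | observation) = 0.0580283 / 0.401866 = 0.144397.

0.1444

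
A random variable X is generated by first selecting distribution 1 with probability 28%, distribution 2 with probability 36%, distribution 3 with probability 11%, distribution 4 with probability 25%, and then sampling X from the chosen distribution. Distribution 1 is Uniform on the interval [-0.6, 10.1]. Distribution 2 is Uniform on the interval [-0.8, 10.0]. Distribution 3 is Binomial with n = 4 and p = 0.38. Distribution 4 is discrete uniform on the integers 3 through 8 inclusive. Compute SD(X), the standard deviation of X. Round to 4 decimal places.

Per component, 1: μ=4.75, E[X²]=32.1033; 2: μ=4.6, E[X²]=30.88; 3: μ=1.52, E[X²]=3.2528; 4: μ=5.5, E[X²]=33.1667.
E[X] = 0.28·4.75 + 0.36·4.6 + 0.11·1.52 + 0.25·5.5 = 4.5282.
E[X²] = 0.28·32.1033 + 0.36·30.88 + 0.11·3.2528 + 0.25·33.1667 = 28.7552.
Var(X) = E[X²] − (E[X])² = 28.7552 − 20.5046 = 8.25061.
SD(X) = √8.25061 = 2.87239.

2.8724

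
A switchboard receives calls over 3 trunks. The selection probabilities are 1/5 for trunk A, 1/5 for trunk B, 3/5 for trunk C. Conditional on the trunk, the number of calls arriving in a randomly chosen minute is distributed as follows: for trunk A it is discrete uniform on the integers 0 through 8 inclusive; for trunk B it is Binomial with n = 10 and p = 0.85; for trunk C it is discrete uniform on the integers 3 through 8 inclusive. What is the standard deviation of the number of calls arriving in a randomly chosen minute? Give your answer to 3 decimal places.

Per component, A: μ=4, E[X²]=22.6667; B: μ=8.5, E[X²]=73.525; C: μ=5.5, E[X²]=33.1667.
E[X] = 0.2·4 + 0.2·8.5 + 0.6·5.5 = 5.8.
E[X²] = 0.2·22.6667 + 0.2·73.525 + 0.6·33.1667 = 39.1383.
Var(X) = E[X²] − (E[X])² = 39.1383 − 33.64 = 5.49833.
SD(X) = √5.49833 = 2.34485.

2.345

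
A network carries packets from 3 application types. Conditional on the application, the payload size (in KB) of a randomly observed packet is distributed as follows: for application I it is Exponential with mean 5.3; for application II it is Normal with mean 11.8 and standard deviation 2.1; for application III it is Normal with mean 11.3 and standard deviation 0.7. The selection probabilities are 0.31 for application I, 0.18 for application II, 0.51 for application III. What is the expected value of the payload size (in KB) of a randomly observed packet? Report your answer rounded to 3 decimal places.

Component means — I: 5.3; II: 11.8; III: 11.3.
E[X] = 0.31·5.3 + 0.18·11.8 + 0.51·11.3 = 9.53.

9.530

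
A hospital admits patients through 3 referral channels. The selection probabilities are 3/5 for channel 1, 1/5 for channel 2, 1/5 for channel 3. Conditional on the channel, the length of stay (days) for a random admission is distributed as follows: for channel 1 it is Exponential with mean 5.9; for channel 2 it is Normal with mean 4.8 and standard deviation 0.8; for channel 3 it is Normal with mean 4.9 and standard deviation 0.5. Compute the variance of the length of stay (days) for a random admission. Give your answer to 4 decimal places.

21.3296

Per component, 1: μ=5.9, E[X²]=69.62; 2: μ=4.8, E[X²]=23.68; 3: μ=4.9, E[X²]=24.26.
E[X] = 0.6·5.9 + 0.2·4.8 + 0.2·4.9 = 5.48.
E[X²] = 0.6·69.62 + 0.2·23.68 + 0.2·24.26 = 51.36.
Var(X) = E[X²] − (E[X])² = 51.36 − 30.0304 = 21.3296.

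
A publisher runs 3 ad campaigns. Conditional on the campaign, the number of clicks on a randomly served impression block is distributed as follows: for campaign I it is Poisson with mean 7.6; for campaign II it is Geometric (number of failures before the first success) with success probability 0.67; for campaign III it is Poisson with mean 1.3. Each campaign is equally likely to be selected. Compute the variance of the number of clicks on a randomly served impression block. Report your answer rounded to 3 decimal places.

Per component, I: μ=7.6, E[X²]=65.36; II: μ=0.492537, E[X²]=0.977723; III: μ=1.3, E[X²]=2.99.
E[X] = 0.333333·7.6 + 0.333333·0.492537 + 0.333333·1.3 = 3.13085.
E[X²] = 0.333333·65.36 + 0.333333·0.977723 + 0.333333·2.99 = 23.1092.
Var(X) = E[X²] − (E[X])² = 23.1092 − 9.8022 = 13.307.

13.307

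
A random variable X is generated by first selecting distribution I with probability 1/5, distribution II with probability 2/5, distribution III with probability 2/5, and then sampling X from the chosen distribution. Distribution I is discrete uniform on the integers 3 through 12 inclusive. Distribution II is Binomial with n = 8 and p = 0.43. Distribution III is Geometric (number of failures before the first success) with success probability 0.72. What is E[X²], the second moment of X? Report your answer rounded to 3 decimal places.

18.694

For each component E[X²] = Var + (mean)², giving I: 64.5; II: 13.7944; III: 0.691358.
Overall E[X²] = 0.2·64.5 + 0.4·13.7944 + 0.4·0.691358 = 18.6943.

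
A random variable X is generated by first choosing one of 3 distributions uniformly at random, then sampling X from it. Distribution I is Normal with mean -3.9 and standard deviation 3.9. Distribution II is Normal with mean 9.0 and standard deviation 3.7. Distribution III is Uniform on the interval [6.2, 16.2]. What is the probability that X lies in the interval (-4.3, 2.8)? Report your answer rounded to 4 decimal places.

0.1816

Conditional on each component, P(-4.3 < X < 2.8): I: 0.497943; II: 0.0467384; III: 0.
By total probability, P(-4.3 < X < 2.8) = 0.333333·0.497943 + 0.333333·0.0467384 + 0.333333·0 = 0.18156.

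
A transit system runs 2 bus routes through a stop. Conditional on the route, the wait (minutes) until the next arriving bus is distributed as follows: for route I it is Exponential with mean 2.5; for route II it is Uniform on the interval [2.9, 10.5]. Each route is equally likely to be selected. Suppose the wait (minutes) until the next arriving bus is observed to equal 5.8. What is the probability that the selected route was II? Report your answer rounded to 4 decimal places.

0.7700

Likelihoods f(5.8 | ·): I: 0.0393094; II: 0.131579.
Posterior ∝ prior × likelihood. Numerator for II: 0.5·0.131579 = 0.0657895.
Normalizing constant: 0.5·0.0393094 + 0.5·0.131579 = 0.0854442.
P(II | observation) = 0.0657895 / 0.0854442 = 0.76997.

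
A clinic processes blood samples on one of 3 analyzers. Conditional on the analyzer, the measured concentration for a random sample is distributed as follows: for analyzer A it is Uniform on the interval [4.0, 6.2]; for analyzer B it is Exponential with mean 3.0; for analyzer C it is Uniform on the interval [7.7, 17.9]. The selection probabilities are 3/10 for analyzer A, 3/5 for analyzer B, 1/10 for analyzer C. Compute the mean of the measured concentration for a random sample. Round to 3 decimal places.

4.610

Component means — A: 5.1; B: 3; C: 12.8.
E[X] = 0.3·5.1 + 0.6·3 + 0.1·12.8 = 4.61.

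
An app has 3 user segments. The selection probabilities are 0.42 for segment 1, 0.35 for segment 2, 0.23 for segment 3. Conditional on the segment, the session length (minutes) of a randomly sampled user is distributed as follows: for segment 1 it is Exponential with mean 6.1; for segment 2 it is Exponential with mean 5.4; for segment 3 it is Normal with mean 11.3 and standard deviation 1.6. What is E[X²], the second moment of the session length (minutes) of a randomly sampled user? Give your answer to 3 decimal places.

81.626

For each component E[X²] = Var + (mean)², giving 1: 74.42; 2: 58.32; 3: 130.25.
Overall E[X²] = 0.42·74.42 + 0.35·58.32 + 0.23·130.25 = 81.6259.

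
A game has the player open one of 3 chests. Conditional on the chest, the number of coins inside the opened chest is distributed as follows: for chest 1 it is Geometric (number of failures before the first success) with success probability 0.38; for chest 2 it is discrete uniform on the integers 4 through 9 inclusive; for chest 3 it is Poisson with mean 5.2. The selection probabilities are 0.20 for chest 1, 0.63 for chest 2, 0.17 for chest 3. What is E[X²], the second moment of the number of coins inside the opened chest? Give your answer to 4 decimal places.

For each component E[X²] = Var + (mean)², giving 1: 6.95568; 2: 45.1667; 3: 32.24.
Overall E[X²] = 0.2·6.95568 + 0.63·45.1667 + 0.17·32.24 = 35.3269.

35.3269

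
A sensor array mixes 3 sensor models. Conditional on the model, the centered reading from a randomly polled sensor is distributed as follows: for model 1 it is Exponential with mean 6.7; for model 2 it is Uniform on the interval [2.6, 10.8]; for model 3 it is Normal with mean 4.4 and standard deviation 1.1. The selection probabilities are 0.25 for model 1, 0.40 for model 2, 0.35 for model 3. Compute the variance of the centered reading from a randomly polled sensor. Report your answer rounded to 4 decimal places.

15.0908

Per component, 1: μ=6.7, E[X²]=89.78; 2: μ=6.7, E[X²]=50.4933; 3: μ=4.4, E[X²]=20.57.
E[X] = 0.25·6.7 + 0.4·6.7 + 0.35·4.4 = 5.895.
E[X²] = 0.25·89.78 + 0.4·50.4933 + 0.35·20.57 = 49.8418.
Var(X) = E[X²] − (E[X])² = 49.8418 − 34.751 = 15.0908.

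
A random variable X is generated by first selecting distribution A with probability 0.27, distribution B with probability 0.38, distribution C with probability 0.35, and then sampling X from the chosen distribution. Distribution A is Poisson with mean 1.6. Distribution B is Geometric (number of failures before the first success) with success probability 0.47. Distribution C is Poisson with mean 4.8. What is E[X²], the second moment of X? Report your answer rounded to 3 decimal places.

12.262

For each component E[X²] = Var + (mean)², giving A: 4.16; B: 3.67089; C: 27.84.
Overall E[X²] = 0.27·4.16 + 0.38·3.67089 + 0.35·27.84 = 12.2621.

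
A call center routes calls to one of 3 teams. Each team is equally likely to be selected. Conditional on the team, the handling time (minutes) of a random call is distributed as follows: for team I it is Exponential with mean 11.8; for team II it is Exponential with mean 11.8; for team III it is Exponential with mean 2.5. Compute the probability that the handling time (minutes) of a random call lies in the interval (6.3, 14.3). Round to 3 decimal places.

0.218

Conditional on each team, P(6.3 < X < 14.3): I: 0.288673; II: 0.288673; III: 0.0771799.
By total probability, P(6.3 < X < 14.3) = 0.333333·0.288673 + 0.333333·0.288673 + 0.333333·0.0771799 = 0.218175.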